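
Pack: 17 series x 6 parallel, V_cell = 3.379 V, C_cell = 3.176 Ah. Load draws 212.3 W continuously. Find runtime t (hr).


Step 1: E_pack = Ns * V_cell * Np * C_cell = 17 * 3.379 * 6 * 3.176 = 1094.6 Wh
Step 2: t = E_pack / P = 1094.6 / 212.3 = 5.156 hr

5.156 hr


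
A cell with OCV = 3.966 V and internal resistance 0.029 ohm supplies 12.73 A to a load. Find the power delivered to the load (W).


Step 1: V_terminal = OCV - I*R = 3.966 - 12.73 * 0.029 = 3.5968 V
Step 2: P_out = V_terminal * I = 3.5968 * 12.73 = 45.79 W

45.79 W


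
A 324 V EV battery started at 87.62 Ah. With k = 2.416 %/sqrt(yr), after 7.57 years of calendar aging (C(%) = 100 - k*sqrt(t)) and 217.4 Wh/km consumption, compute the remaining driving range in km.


Step 1: capacity retention = 100 - 2.416 * sqrt(7.57) = 100 - 2.416 * 2.7514 = 93.353%
Step 2: C_now = 87.62 * 93.353/100 = 81.796 Ah
Step 3: E_pack = V * C_now = 324 * 81.796 = 26502 Wh
Step 4: range = E_pack / consumption = 26502 / 217.4 = 121.9 km

121.9 km


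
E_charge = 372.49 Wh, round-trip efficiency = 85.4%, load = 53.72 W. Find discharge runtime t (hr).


Step 1: E_discharge = eta/100 * E_charge = 85.4/100 * 372.49 = 318.11 Wh
Step 2: t = E_discharge / P = 318.11 / 53.72 = 5.922 hr

5.922 hr


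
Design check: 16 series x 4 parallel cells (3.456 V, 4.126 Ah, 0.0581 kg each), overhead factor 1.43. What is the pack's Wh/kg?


Step 1: V_pack = 16 * 3.456 = 55.296 V
Step 2: C_pack = 4 * 4.126 = 16.504 Ah
Step 3: E_pack = V_pack * C_pack = 55.296 * 16.504 = 912.61 Wh
Step 4: m_pack = 16 * 4 * 0.0581 * 1.43 = 5.3173 kg
Step 5: ED = E_pack / m_pack = 912.61 / 5.3173 = 171.6 Wh/kg

171.6 Wh/kg


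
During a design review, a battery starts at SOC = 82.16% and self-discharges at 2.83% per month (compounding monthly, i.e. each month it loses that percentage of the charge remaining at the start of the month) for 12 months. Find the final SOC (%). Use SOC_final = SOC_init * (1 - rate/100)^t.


decay = (1 - 2.83/100)^12 = 0.70858
SOC_final = 82.16 * 0.70858 = 58.22%

58.22%


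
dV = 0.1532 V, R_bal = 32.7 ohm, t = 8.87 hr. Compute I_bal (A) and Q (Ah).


I_bal = dV / R = 0.1532 / 32.7 = 0.004685 A
Q = I_bal * t = 0.004685 * 8.87 = 0.04156 Ah

I=0.004685 A, Q=0.04156 Ah


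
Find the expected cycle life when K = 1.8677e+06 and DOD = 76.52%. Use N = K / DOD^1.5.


Step 1: DOD^1.5 = 76.52^1.5 = 669.36
Step 2: N = 1.8677e+06 / 669.36 = 2790 cycles

2790 cycles


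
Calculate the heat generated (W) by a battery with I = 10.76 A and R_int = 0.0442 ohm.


I^2 = 115.78
Q = 115.78 * 0.0442 = 5.117 W

5.117 W


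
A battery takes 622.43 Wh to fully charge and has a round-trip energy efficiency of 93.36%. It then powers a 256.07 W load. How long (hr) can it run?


Step 1: E_discharge = eta/100 * E_charge = 93.36/100 * 622.43 = 581.1 Wh
Step 2: t = E_discharge / P = 581.1 / 256.07 = 2.269 hr

2.269 hr


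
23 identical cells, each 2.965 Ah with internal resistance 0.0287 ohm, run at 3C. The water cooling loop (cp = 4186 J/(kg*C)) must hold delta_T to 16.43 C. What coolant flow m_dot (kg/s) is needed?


Step 1: I = 3 * 2.965 = 8.895 A
Step 2: Q_cell = I^2 * R = 8.895^2 * 0.0287 = 2.2708 W
Step 3: Q_total = 23 * 2.2708 = 52.228 W
Step 4: m_dot = Q_total / (cp * dT) = 52.228 / (4186 * 16.43) = 7.594e-04 kg/s

7.594e-04 kg/s


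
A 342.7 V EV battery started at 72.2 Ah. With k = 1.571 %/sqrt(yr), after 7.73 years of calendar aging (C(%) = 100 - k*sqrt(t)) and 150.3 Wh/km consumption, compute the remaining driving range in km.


Step 1: capacity retention = 100 - 1.571 * sqrt(7.73) = 100 - 1.571 * 2.7803 = 95.632%
Step 2: C_now = 72.2 * 95.632/100 = 69.046 Ah
Step 3: E_pack = V * C_now = 342.7 * 69.046 = 23662 Wh
Step 4: range = E_pack / consumption = 23662 / 150.3 = 157.4 km

157.4 km


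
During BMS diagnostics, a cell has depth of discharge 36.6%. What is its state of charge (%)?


SOC = 100 - DOD = 100 - 36.6 = 63.4%

63.4%


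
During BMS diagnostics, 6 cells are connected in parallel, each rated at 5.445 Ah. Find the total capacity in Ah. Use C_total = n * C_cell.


C_total = 6 * 5.445 = 32.67 Ah

32.67 Ah


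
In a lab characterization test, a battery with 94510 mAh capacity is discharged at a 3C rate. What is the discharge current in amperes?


Convert: capacity = 94510 mAh = 94.51 Ah
I = C_rate * capacity = 3 * 94.51 = 283.53 A

283.53 A


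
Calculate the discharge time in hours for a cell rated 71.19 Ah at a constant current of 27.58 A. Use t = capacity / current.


t = capacity / current = 71.19 / 27.58 = 2.581 hr

2.581 hr


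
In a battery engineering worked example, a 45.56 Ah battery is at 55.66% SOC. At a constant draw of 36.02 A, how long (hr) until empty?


Step 1: remaining = SOC/100 * C_total = 55.66/100 * 45.56 = 25.359 Ah
Step 2: t = remaining / I = 25.359 / 36.02 = 0.7040 hr

0.7040 hr


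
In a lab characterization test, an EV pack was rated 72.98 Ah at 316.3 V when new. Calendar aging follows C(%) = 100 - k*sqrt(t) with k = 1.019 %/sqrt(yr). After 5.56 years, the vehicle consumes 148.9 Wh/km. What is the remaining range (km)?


Step 1: capacity retention = 100 - 1.019 * sqrt(5.56) = 100 - 1.019 * 2.358 = 97.597%
Step 2: C_now = 72.98 * 97.597/100 = 71.226 Ah
Step 3: E_pack = V * C_now = 316.3 * 71.226 = 22529 Wh
Step 4: range = E_pack / consumption = 22529 / 148.9 = 151.3 km

151.3 km


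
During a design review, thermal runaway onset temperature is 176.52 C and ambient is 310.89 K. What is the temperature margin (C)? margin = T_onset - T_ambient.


Convert: T_ambient = 310.89 K = 37.74 C
margin = 176.52 - 37.74 = 138.78 C

138.78 C


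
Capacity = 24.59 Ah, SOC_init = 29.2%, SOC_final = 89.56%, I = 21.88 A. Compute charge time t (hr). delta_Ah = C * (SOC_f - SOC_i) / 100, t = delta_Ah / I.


Step 1: dSOC = 89.56% - 29.2% = 60.36%
Step 2: delta_Ah = 24.59 * 60.36 / 100 = 14.843 Ah
Step 3: t = 14.843 / 21.88 = 0.6784 hr

0.6784 hr


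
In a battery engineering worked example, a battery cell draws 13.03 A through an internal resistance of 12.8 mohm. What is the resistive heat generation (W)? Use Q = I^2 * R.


Convert: R = 12.8 mohm = 0.0128 ohm
Q = I^2 * R = 13.03^2 * 0.0128 = 2.173 W

2.173 W


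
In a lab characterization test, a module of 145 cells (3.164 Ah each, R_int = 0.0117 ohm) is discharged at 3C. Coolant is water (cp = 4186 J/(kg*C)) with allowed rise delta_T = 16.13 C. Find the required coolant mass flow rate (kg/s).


Step 1: I = 3 * 3.164 = 9.492 A
Step 2: Q_cell = I^2 * R = 9.492^2 * 0.0117 = 1.0541 W
Step 3: Q_total = 145 * 1.0541 = 152.84 W
Step 4: m_dot = Q_total / (cp * dT) = 152.84 / (4186 * 16.13) = 0.002264 kg/s

0.002264 kg/s


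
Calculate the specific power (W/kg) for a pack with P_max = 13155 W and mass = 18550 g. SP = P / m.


Convert: m = 18550 g = 18.55 kg
Specific power = 13155 W / 18.55 kg = 709.2 W/kg

709.2 W/kg


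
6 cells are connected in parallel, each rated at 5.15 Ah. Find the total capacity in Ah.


Parallel capacities add: 6 * 5.15 Ah = 30.9 Ah

30.9 Ah


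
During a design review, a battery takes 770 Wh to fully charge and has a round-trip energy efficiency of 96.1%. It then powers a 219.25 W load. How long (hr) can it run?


Step 1: E_discharge = eta/100 * E_charge = 96.1/100 * 770 = 739.97 Wh
Step 2: t = E_discharge / P = 739.97 / 219.25 = 3.375 hr

3.375 hr


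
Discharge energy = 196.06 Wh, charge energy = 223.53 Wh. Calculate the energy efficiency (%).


Round-trip efficiency = 196.06/223.53 * 100% = 87.71%

87.71%


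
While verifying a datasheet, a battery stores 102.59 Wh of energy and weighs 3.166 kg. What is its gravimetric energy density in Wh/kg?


Specific energy = 102.59 Wh / 3.166 kg = 32.40 Wh/kg

32.40 Wh/kg


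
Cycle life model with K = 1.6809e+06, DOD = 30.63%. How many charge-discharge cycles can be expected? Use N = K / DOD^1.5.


Step 1: DOD^1.5 = 30.63^1.5 = 169.52
Step 2: N = 1.6809e+06 / 169.52 = 9916 cycles

9916 cycles


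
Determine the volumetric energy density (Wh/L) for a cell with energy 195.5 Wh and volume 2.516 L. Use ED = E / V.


ED = E / V = 195.5 / 2.516 = 77.70 Wh/L

77.70 Wh/L


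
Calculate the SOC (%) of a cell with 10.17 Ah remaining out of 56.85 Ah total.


SOC = (remaining / total) * 100 = (10.17 / 56.85) * 100 = 17.89%

17.89%


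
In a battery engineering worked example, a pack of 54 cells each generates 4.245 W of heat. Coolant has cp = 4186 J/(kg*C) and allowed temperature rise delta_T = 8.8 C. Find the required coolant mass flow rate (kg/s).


Q_total = 54 * 4.245 = 229.23 W
m_dot = Q_total / (cp * dT) = 229.23 / (4186 * 8.8) = 0.006223 kg/s

0.006223 kg/s


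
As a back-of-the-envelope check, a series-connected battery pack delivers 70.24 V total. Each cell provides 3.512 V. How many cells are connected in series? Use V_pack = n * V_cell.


n = V_pack / V_cell = 70.24 / 3.512 = 20

20


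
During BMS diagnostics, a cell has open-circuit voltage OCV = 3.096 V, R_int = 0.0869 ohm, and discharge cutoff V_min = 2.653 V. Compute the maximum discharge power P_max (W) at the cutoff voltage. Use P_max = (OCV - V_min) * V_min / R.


P_max = (OCV - V_min) * V_min / R = (3.096 - 2.653) * 2.653 / 0.0869 = 0.443 * 2.653 / 0.0869 = 13.52 W

13.52 W


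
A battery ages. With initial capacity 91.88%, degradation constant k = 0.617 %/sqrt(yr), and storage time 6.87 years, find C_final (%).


sqrt(t) = sqrt(6.87) = 2.6211
C_final = 91.88 - 0.617 * 2.6211 = 90.26%

90.26%


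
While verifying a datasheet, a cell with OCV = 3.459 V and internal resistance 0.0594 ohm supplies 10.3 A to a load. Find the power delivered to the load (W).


Step 1: V_terminal = OCV - I*R = 3.459 - 10.3 * 0.0594 = 2.8472 V
Step 2: P_out = V_terminal * I = 2.8472 * 10.3 = 29.33 W

29.33 W


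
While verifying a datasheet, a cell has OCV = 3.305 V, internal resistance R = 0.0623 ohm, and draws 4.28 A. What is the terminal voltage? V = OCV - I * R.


V = OCV - I*R = 3.305 - 4.28 * 0.0623 = 3.038 V

3.038 V


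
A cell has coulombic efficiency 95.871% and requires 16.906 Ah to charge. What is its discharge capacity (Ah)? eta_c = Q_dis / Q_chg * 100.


Q_dis = eta/100 * Q_chg = 95.871/100 * 16.906 = 16.21 Ah

16.21 Ah


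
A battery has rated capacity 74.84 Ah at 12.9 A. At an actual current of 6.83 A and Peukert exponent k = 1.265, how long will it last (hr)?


t_rated = C / I_rated = 74.84 / 12.9 = 5.8016 hr
(I_rated/I)^k = (1.8887)^1.265 = 2.2354
t = t_rated * (I_rated/I)^k = 5.8016 * 2.2354 = 12.97 hr

12.97 hr


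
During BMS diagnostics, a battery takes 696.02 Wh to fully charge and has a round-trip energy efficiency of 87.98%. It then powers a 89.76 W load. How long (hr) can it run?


Step 1: E_discharge = eta/100 * E_charge = 87.98/100 * 696.02 = 612.36 Wh
Step 2: t = E_discharge / P = 612.36 / 89.76 = 6.822 hr

6.822 hr


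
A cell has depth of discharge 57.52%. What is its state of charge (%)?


SOC = 100 - DOD = 100 - 57.52 = 42.48%

42.48%


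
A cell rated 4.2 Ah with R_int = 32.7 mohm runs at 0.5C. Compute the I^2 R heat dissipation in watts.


Convert: R = 32.7 mohm = 0.0327 ohm
Step 1: I = C_rate * capacity = 0.5 * 4.2 = 2.1 A
Step 2: Q = I^2 * R = 2.1^2 * 0.0327 = 4.41 * 0.0327 = 0.1442 W

0.1442 W


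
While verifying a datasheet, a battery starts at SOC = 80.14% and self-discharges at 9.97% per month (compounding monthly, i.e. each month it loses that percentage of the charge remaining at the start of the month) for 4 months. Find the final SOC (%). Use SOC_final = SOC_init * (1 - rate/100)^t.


Monthly retention factor = 1 - 9.97/100 = 0.9003
Over 4 months: factor^4 = 0.65698
SOC_final = 80.14 * 0.65698 = 52.65%

52.65%


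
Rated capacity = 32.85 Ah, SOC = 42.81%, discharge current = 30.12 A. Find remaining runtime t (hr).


Step 1: remaining = SOC/100 * C_total = 42.81/100 * 32.85 = 14.063 Ah
Step 2: t = remaining / I = 14.063 / 30.12 = 0.4669 hr

0.4669 hr


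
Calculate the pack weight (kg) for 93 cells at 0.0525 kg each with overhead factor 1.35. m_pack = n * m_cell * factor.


Cell mass sum = 93 * 0.0525 = 4.8825 kg
With overhead 1.35: m_pack = 4.8825 * 1.35 = 6.591 kg

6.591 kg


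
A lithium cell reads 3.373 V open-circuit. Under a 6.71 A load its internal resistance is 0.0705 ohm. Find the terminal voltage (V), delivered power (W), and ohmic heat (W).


Step 1: V_terminal = OCV - I*R = 3.373 - 6.71 * 0.0705 = 2.8999 V
Step 2: P_out = V_terminal * I = 2.8999 * 6.71 = 19.46 W
Step 3: Q = I^2 * R = 6.71^2 * 0.0705 = 3.174 W

V=2.8999 V, P=19.46 W, Q=3.174 W


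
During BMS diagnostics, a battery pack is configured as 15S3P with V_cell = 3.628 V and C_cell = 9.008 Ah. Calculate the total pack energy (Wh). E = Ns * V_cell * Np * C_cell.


V_pack = 15 * 3.628 = 54.42 V
C_pack = 3 * 9.008 = 27.024 Ah
E = V_pack * C_pack = 54.42 * 27.024 = 1471 Wh

1471 Wh


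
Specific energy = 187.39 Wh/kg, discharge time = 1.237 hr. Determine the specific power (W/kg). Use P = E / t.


Specific power = 187.39 Wh/kg / 1.237 hr = 151.5 W/kg

151.5 W/kg


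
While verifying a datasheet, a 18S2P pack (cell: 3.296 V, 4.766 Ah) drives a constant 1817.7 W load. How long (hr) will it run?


Step 1: E_pack = Ns * V_cell * Np * C_cell = 18 * 3.296 * 2 * 4.766 = 565.51 Wh
Step 2: t = E_pack / P = 565.51 / 1817.7 = 0.3111 hr

0.3111 hr


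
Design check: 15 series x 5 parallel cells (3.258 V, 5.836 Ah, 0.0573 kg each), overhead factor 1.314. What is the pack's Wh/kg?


Step 1: V_pack = 15 * 3.258 = 48.87 V
Step 2: C_pack = 5 * 5.836 = 29.18 Ah
Step 3: E_pack = V_pack * C_pack = 48.87 * 29.18 = 1426 Wh
Step 4: m_pack = 15 * 5 * 0.0573 * 1.314 = 5.6469 kg
Step 5: ED = E_pack / m_pack = 1426 / 5.6469 = 252.5 Wh/kg

252.5 Wh/kg


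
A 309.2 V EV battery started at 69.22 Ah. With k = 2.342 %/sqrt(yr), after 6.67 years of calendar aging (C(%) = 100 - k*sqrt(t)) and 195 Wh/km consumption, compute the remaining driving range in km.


Step 1: capacity retention = 100 - 2.342 * sqrt(6.67) = 100 - 2.342 * 2.5826 = 93.952%
Step 2: C_now = 69.22 * 93.952/100 = 65.034 Ah
Step 3: E_pack = V * C_now = 309.2 * 65.034 = 20109 Wh
Step 4: range = E_pack / consumption = 20109 / 195 = 103.1 km

103.1 km


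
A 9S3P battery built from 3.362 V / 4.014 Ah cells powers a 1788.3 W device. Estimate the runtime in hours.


Step 1: E_pack = Ns * V_cell * Np * C_cell = 9 * 3.362 * 3 * 4.014 = 364.37 Wh
Step 2: t = E_pack / P = 364.37 / 1788.3 = 0.2038 hr

0.2038 hr


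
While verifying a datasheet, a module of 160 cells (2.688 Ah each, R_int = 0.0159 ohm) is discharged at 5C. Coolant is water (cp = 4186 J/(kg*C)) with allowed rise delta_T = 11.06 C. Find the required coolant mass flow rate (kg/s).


Step 1: I = 5 * 2.688 = 13.44 A
Step 2: Q_cell = I^2 * R = 13.44^2 * 0.0159 = 2.8721 W
Step 3: Q_total = 160 * 2.8721 = 459.54 W
Step 4: m_dot = Q_total / (cp * dT) = 459.54 / (4186 * 11.06) = 0.009926 kg/s

0.009926 kg/s


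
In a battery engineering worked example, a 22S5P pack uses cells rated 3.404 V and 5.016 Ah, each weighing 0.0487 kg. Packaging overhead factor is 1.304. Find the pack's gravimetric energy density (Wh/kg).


Step 1: V_pack = 22 * 3.404 = 74.888 V
Step 2: C_pack = 5 * 5.016 = 25.08 Ah
Step 3: E_pack = V_pack * C_pack = 74.888 * 25.08 = 1878.2 Wh
Step 4: m_pack = 22 * 5 * 0.0487 * 1.304 = 6.9855 kg
Step 5: ED = E_pack / m_pack = 1878.2 / 6.9855 = 268.9 Wh/kg

268.9 Wh/kg


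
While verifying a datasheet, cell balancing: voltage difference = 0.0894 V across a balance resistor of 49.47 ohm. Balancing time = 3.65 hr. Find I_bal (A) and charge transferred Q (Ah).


I_bal = dV / R = 0.0894 / 49.47 = 0.0018072 A
Q = I_bal * t = 0.0018072 * 3.65 = 0.006596 Ah

I=0.0018072 A, Q=0.006596 Ah


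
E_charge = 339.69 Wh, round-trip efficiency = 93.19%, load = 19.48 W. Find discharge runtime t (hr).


Step 1: E_discharge = eta/100 * E_charge = 93.19/100 * 339.69 = 316.56 Wh
Step 2: t = E_discharge / P = 316.56 / 19.48 = 16.25 hr

16.25 hr


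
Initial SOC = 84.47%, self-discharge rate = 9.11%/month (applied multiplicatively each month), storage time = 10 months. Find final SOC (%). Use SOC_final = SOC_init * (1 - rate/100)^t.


decay = (1 - 9.11/100)^10 = 0.38473
SOC_final = 84.47 * 0.38473 = 32.50%

32.50%


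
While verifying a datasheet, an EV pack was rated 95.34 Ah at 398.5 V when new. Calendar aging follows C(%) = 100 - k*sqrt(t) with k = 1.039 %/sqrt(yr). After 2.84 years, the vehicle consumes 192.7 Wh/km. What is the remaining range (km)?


Step 1: capacity retention = 100 - 1.039 * sqrt(2.84) = 100 - 1.039 * 1.6852 = 98.249%
Step 2: C_now = 95.34 * 98.249/100 = 93.671 Ah
Step 3: E_pack = V * C_now = 398.5 * 93.671 = 37328 Wh
Step 4: range = E_pack / consumption = 37328 / 192.7 = 193.7 km

193.7 km


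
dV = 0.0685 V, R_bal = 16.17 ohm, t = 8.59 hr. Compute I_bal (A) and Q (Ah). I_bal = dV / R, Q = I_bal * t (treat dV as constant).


First, Ohm's law: I_bal = 0.0685 V / 16.17 ohm = 0.0042362 A
Then Q = I * t = 0.0042362 A * 8.59 hr = 0.03639 Ah

I=0.0042362 A, Q=0.03639 Ah


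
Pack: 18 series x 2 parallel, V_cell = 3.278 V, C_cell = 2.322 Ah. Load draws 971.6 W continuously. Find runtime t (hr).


Step 1: E_pack = Ns * V_cell * Np * C_cell = 18 * 3.278 * 2 * 2.322 = 274.01 Wh
Step 2: t = E_pack / P = 274.01 / 971.6 = 0.2820 hr

0.2820 hr


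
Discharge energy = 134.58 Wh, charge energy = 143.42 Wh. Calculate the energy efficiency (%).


Round-trip efficiency = 134.58/143.42 * 100% = 93.84%

93.84%


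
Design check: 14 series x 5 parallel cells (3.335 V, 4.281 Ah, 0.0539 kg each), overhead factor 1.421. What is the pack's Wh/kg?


Step 1: V_pack = 14 * 3.335 = 46.69 V
Step 2: C_pack = 5 * 4.281 = 21.405 Ah
Step 3: E_pack = V_pack * C_pack = 46.69 * 21.405 = 999.4 Wh
Step 4: m_pack = 14 * 5 * 0.0539 * 1.421 = 5.3614 kg
Step 5: ED = E_pack / m_pack = 999.4 / 5.3614 = 186.4 Wh/kg

186.4 Wh/kg


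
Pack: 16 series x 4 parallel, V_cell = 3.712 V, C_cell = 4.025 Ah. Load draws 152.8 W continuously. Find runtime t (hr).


Step 1: E_pack = Ns * V_cell * Np * C_cell = 16 * 3.712 * 4 * 4.025 = 956.21 Wh
Step 2: t = E_pack / P = 956.21 / 152.8 = 6.258 hr

6.258 hr


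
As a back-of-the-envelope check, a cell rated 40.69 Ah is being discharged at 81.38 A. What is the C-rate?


Rearranging: C_rate = 81.38 / 40.69 = 2C

2C


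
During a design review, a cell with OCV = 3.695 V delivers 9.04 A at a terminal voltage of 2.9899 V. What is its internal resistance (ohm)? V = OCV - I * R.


R = (OCV - V) / I = (3.695 - 2.9899) / 9.04 = 0.07800 ohm

0.07800 ohm


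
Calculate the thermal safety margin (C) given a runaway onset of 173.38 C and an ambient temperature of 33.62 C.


margin = T_onset - T_ambient = 173.38 - 33.62 = 139.76 C

139.76 C


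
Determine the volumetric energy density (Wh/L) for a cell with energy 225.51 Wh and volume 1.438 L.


ED = E / V = 225.51 / 1.438 = 156.8 Wh/L

156.8 Wh/L


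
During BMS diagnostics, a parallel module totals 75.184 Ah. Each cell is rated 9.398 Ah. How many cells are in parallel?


n = C_total / C_cell = 75.184 / 9.398 = 8

8


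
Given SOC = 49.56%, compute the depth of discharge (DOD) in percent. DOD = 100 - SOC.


Complement of SOC: DOD = 100% - 49.56% = 50.44%

50.44%


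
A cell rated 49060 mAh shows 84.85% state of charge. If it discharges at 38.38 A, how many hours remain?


Convert: C_total = 49060 mAh = 49.06 Ah
Step 1: remaining = SOC/100 * C_total = 84.85/100 * 49.06 = 41.627 Ah
Step 2: t = remaining / I = 41.627 / 38.38 = 1.085 hr

1.085 hr


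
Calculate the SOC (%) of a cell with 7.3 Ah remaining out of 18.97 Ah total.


SOC = (remaining / total) * 100 = (7.3 / 18.97) * 100 = 38.48%

38.48%


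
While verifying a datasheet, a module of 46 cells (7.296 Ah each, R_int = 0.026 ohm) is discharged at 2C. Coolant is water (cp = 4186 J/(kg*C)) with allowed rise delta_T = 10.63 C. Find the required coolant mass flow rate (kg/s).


Step 1: I = 2 * 7.296 = 14.592 A
Step 2: Q_cell = I^2 * R = 14.592^2 * 0.026 = 5.5361 W
Step 3: Q_total = 46 * 5.5361 = 254.66 W
Step 4: m_dot = Q_total / (cp * dT) = 254.66 / (4186 * 10.63) = 0.005723 kg/s

0.005723 kg/s


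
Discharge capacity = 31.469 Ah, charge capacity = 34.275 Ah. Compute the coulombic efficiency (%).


Coulombic efficiency = 31.469/34.275 * 100% = 91.81%

91.81%


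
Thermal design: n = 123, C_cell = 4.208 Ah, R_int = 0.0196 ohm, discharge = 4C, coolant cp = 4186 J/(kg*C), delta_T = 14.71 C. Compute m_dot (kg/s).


Step 1: I = 4 * 4.208 = 16.832 A
Step 2: Q_cell = I^2 * R = 16.832^2 * 0.0196 = 5.553 W
Step 3: Q_total = 123 * 5.553 = 683.02 W
Step 4: m_dot = Q_total / (cp * dT) = 683.02 / (4186 * 14.71) = 0.01109 kg/s

0.01109 kg/s


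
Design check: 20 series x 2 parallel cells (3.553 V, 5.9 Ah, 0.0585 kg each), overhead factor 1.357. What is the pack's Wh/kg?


Step 1: V_pack = 20 * 3.553 = 71.06 V
Step 2: C_pack = 2 * 5.9 = 11.8 Ah
Step 3: E_pack = V_pack * C_pack = 71.06 * 11.8 = 838.51 Wh
Step 4: m_pack = 20 * 2 * 0.0585 * 1.357 = 3.1754 kg
Step 5: ED = E_pack / m_pack = 838.51 / 3.1754 = 264.1 Wh/kg

264.1 Wh/kg


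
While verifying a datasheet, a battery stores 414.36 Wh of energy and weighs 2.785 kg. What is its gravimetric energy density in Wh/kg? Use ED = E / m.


ED = E / m = 414.36 / 2.785 = 148.8 Wh/kg

148.8 Wh/kg


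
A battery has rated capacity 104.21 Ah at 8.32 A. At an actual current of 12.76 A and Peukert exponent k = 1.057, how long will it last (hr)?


t_rated = C / I_rated = 104.21 / 8.32 = 12.525 hr
(I_rated/I)^k = (0.65204)^1.057 = 0.63634
t = t_rated * (I_rated/I)^k = 12.525 * 0.63634 = 7.970 hr

7.970 hr


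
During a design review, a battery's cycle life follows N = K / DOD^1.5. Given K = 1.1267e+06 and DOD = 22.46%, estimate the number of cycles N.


DOD^1.5 = 106.44
N = K / DOD^1.5 = 1.1267e+06 / 106.44 = 10590

10590 cycles


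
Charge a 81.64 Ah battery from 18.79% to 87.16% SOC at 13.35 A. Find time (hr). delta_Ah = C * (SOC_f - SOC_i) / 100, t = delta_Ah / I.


Step 1: dSOC = 87.16% - 18.79% = 68.37%
Step 2: delta_Ah = 81.64 * 68.37 / 100 = 55.817 Ah
Step 3: t = 55.817 / 13.35 = 4.181 hr

4.181 hr


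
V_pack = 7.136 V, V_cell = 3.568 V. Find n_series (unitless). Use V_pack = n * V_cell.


Rearranging: n = V_pack / V_cell = 7.136 / 3.568 = 2 cells

2


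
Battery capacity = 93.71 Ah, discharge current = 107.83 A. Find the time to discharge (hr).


t = capacity / current = 93.71 / 107.83 = 0.8691 hr

0.8691 hr


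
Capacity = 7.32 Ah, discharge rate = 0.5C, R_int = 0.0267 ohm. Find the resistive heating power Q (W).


Step 1: I = C_rate * capacity = 0.5 * 7.32 = 3.66 A
Step 2: Q = I^2 * R = 3.66^2 * 0.0267 = 13.396 * 0.0267 = 0.3577 W

0.3577 W


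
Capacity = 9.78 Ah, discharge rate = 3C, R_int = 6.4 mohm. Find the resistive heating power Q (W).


Convert: R = 6.4 mohm = 0.0064 ohm
Step 1: I = C_rate * capacity = 3 * 9.78 = 29.34 A
Step 2: Q = I^2 * R = 29.34^2 * 0.0064 = 860.84 * 0.0064 = 5.509 W

5.509 W


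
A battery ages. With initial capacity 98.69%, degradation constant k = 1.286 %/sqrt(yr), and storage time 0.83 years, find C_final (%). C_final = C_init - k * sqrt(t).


sqrt(t) = sqrt(0.83) = 0.91104
C_final = 98.69 - 1.286 * 0.91104 = 97.52%

97.52%


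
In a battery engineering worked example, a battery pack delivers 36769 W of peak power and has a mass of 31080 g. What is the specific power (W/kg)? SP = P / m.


Convert: m = 31080 g = 31.08 kg
SP = P / m = 36769 / 31.08 = 1183 W/kg

1183 W/kg


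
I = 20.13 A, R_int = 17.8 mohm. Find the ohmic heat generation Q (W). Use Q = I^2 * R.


Convert: R = 17.8 mohm = 0.0178 ohm
Q = I^2 * R = 20.13^2 * 0.0178 = 7.213 W

7.213 W


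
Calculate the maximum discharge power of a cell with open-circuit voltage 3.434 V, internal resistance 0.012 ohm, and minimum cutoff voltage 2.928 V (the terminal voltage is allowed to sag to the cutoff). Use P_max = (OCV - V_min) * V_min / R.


P_max = (OCV - V_min) * V_min / R = (3.434 - 2.928) * 2.928 / 0.012 = 0.506 * 2.928 / 0.012 = 123.5 W

123.5 W


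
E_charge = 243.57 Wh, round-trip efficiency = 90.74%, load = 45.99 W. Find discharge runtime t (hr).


Step 1: E_discharge = eta/100 * E_charge = 90.74/100 * 243.57 = 221.02 Wh
Step 2: t = E_discharge / P = 221.02 / 45.99 = 4.806 hr

4.806 hr


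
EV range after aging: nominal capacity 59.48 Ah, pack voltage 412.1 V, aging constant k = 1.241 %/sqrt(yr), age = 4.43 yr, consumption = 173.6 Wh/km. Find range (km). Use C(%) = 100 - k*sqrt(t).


Step 1: capacity retention = 100 - 1.241 * sqrt(4.43) = 100 - 1.241 * 2.1048 = 97.388%
Step 2: C_now = 59.48 * 97.388/100 = 57.926 Ah
Step 3: E_pack = V * C_now = 412.1 * 57.926 = 23871 Wh
Step 4: range = E_pack / consumption = 23871 / 173.6 = 137.5 km

137.5 km


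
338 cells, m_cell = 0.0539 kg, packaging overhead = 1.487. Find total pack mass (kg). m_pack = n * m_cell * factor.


m_pack = n * m_cell * overhead = 338 * 0.0539 * 1.487 = 27.09 kg

27.09 kg


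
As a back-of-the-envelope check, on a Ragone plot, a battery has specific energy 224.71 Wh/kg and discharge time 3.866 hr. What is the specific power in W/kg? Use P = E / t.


P_specific = E / t = 224.71 / 3.866 = 58.12 W/kg

58.12 W/kg


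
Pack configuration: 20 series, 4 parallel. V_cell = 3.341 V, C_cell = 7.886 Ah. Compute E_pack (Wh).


V_pack = 20 * 3.341 = 66.82 V
C_pack = 4 * 7.886 = 31.544 Ah
E = V_pack * C_pack = 66.82 * 31.544 = 2108 Wh

2108 Wh


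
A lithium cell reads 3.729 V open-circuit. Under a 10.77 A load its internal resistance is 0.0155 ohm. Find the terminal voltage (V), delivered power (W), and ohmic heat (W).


Step 1: V_terminal = OCV - I*R = 3.729 - 10.77 * 0.0155 = 3.5621 V
Step 2: P_out = V_terminal * I = 3.5621 * 10.77 = 38.36 W
Step 3: Q = I^2 * R = 10.77^2 * 0.0155 = 1.798 W

V=3.5621 V, P=38.36 W, Q=1.798 W


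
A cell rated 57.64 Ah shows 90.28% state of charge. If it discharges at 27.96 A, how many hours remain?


Step 1: remaining = SOC/100 * C_total = 90.28/100 * 57.64 = 52.037 Ah
Step 2: t = remaining / I = 52.037 / 27.96 = 1.861 hr

1.861 hr


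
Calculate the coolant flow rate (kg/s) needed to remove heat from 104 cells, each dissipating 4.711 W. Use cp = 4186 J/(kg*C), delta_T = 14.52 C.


Q_total = 104 * 4.711 = 489.94 W
m_dot = Q_total / (cp * dT) = 489.94 / (4186 * 14.52) = 0.008061 kg/s

0.008061 kg/s


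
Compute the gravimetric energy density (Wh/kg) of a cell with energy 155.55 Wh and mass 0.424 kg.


ED = E / m = 155.55 / 0.424 = 366.9 Wh/kg

366.9 Wh/kg


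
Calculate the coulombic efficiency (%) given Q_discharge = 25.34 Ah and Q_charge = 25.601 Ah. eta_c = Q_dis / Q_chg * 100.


Coulombic efficiency = 25.34/25.601 * 100% = 98.98%

98.98%


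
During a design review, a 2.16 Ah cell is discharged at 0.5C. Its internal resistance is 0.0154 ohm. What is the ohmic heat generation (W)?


Step 1: I = C_rate * capacity = 0.5 * 2.16 = 1.08 A
Step 2: Q = I^2 * R = 1.08^2 * 0.0154 = 1.1664 * 0.0154 = 0.01796 W

0.01796 W


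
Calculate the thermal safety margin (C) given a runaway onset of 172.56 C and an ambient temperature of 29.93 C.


margin = T_onset - T_ambient = 172.56 - 29.93 = 142.63 C

142.63 C


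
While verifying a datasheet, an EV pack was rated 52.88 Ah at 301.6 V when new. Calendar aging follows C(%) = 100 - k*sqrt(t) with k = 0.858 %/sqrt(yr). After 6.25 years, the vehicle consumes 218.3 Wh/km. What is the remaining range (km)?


Step 1: capacity retention = 100 - 0.858 * sqrt(6.25) = 100 - 0.858 * 2.5 = 97.855%
Step 2: C_now = 52.88 * 97.855/100 = 51.746 Ah
Step 3: E_pack = V * C_now = 301.6 * 51.746 = 15607 Wh
Step 4: range = E_pack / consumption = 15607 / 218.3 = 71.49 km

71.49 km


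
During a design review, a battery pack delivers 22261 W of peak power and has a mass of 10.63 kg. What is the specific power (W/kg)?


Specific power = 22261 W / 10.63 kg = 2094 W/kg

2094 W/kg


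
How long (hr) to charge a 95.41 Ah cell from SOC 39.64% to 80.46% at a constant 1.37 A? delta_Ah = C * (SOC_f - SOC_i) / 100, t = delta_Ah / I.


Step 1: dSOC = 80.46% - 39.64% = 40.82%
Step 2: delta_Ah = 95.41 * 40.82 / 100 = 38.946 Ah
Step 3: t = 38.946 / 1.37 = 28.43 hr

28.43 hr


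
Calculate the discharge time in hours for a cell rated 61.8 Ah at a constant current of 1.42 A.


Runtime = 61.8 Ah / 1.42 A = 43.52 hr

43.52 hr


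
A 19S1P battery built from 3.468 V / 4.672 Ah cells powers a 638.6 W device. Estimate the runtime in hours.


Step 1: E_pack = Ns * V_cell * Np * C_cell = 19 * 3.468 * 1 * 4.672 = 307.85 Wh
Step 2: t = E_pack / P = 307.85 / 638.6 = 0.4821 hr

0.4821 hr


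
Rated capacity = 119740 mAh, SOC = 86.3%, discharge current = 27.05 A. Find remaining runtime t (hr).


Convert: C_total = 119740 mAh = 119.74 Ah
Step 1: remaining = SOC/100 * C_total = 86.3/100 * 119.74 = 103.34 Ah
Step 2: t = remaining / I = 103.34 / 27.05 = 3.820 hr

3.820 hr


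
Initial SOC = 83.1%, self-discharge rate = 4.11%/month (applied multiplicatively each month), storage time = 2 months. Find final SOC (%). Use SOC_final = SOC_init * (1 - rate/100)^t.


Monthly retention factor = 1 - 4.11/100 = 0.9589
Over 2 months: factor^2 = 0.91949
SOC_final = 83.1 * 0.91949 = 76.41%

76.41%


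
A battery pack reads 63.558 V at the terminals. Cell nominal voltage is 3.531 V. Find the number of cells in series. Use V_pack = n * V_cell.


Rearranging: n = V_pack / V_cell = 63.558 / 3.531 = 18 cells

18


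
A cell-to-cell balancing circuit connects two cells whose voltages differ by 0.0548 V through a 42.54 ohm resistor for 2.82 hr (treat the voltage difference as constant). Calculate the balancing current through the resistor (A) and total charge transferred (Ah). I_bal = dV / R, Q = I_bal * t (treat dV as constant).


I_bal = dV / R = 0.0548 / 42.54 = 0.0012882 A
Q = I_bal * t = 0.0012882 * 2.82 = 0.003633 Ah

I=0.0012882 A, Q=0.003633 Ah


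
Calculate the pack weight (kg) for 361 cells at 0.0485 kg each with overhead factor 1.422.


Cell mass sum = 361 * 0.0485 = 17.509 kg
With overhead 1.422: m_pack = 17.509 * 1.422 = 24.90 kg

24.90 kg


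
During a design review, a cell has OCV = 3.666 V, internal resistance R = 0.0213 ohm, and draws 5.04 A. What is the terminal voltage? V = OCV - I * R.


IR drop = 5.04 * 0.0213 = 0.10735 V
V = 3.666 - 0.10735 = 3.559 V

3.559 V


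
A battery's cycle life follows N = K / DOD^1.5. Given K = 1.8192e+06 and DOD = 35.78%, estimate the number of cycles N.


DOD^1.5 = 214.02
N = K / DOD^1.5 = 1.8192e+06 / 214.02 = 8500

8500 cycles


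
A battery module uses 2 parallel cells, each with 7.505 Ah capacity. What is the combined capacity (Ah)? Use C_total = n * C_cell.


Parallel capacities add: 2 * 7.505 Ah = 15.01 Ah

15.01 Ah


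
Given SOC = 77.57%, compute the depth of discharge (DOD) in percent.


DOD = 100 - SOC = 100 - 77.57 = 22.43%

22.43%


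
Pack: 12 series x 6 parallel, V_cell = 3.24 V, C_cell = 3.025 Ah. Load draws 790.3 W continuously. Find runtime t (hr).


Step 1: E_pack = Ns * V_cell * Np * C_cell = 12 * 3.24 * 6 * 3.025 = 705.67 Wh
Step 2: t = E_pack / P = 705.67 / 790.3 = 0.8929 hr

0.8929 hr


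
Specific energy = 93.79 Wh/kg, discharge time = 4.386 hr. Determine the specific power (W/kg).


P_specific = E / t = 93.79 / 4.386 = 21.38 W/kg

21.38 W/kg


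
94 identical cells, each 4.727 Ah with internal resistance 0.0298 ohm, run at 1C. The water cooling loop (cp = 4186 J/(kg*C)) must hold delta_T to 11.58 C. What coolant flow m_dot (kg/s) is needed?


Step 1: I = 1 * 4.727 = 4.727 A
Step 2: Q_cell = I^2 * R = 4.727^2 * 0.0298 = 0.66587 W
Step 3: Q_total = 94 * 0.66587 = 62.592 W
Step 4: m_dot = Q_total / (cp * dT) = 62.592 / (4186 * 11.58) = 0.001291 kg/s

0.001291 kg/s


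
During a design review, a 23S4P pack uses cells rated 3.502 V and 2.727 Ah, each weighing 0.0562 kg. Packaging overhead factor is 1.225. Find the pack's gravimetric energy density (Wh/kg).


Step 1: V_pack = 23 * 3.502 = 80.546 V
Step 2: C_pack = 4 * 2.727 = 10.908 Ah
Step 3: E_pack = V_pack * C_pack = 80.546 * 10.908 = 878.6 Wh
Step 4: m_pack = 23 * 4 * 0.0562 * 1.225 = 6.3337 kg
Step 5: ED = E_pack / m_pack = 878.6 / 6.3337 = 138.7 Wh/kg

138.7 Wh/kg


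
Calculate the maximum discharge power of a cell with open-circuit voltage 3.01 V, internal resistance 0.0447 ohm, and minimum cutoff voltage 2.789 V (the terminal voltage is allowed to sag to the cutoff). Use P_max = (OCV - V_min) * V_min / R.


dV = OCV - V_min = 0.221 V (so I_max = dV / R)
P_max = dV * V_min / R = 0.221 * 2.789 / 0.0447 = 13.79 W

13.79 W


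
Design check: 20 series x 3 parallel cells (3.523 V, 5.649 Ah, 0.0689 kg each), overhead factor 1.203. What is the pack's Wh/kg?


Step 1: V_pack = 20 * 3.523 = 70.46 V
Step 2: C_pack = 3 * 5.649 = 16.947 Ah
Step 3: E_pack = V_pack * C_pack = 70.46 * 16.947 = 1194.1 Wh
Step 4: m_pack = 20 * 3 * 0.0689 * 1.203 = 4.9732 kg
Step 5: ED = E_pack / m_pack = 1194.1 / 4.9732 = 240.1 Wh/kg

240.1 Wh/kg


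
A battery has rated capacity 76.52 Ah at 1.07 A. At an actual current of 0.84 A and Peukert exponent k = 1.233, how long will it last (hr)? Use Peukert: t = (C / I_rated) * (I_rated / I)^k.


t_rated = C / I_rated = 76.52 / 1.07 = 71.514 hr
(I_rated/I)^k = (1.2738)^1.233 = 1.3477
t = t_rated * (I_rated/I)^k = 71.514 * 1.3477 = 96.38 hr

96.38 hr


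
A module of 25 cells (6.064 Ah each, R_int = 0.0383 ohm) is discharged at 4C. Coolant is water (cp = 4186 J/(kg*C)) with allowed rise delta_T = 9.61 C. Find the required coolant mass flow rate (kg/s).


Step 1: I = 4 * 6.064 = 24.256 A
Step 2: Q_cell = I^2 * R = 24.256^2 * 0.0383 = 22.534 W
Step 3: Q_total = 25 * 22.534 = 563.35 W
Step 4: m_dot = Q_total / (cp * dT) = 563.35 / (4186 * 9.61) = 0.01400 kg/s

0.01400 kg/s


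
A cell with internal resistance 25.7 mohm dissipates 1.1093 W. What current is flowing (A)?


Convert: R = 25.7 mohm = 0.0257 ohm
I = sqrt(Q / R) = sqrt(1.1093 / 0.0257) = sqrt(43.163) = 6.570 A

6.570 A


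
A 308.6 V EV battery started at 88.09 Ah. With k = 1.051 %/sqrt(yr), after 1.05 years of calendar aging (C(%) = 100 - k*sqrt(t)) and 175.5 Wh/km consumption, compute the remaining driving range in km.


Step 1: capacity retention = 100 - 1.051 * sqrt(1.05) = 100 - 1.051 * 1.0247 = 98.923%
Step 2: C_now = 88.09 * 98.923/100 = 87.141 Ah
Step 3: E_pack = V * C_now = 308.6 * 87.141 = 26892 Wh
Step 4: range = E_pack / consumption = 26892 / 175.5 = 153.2 km

153.2 km


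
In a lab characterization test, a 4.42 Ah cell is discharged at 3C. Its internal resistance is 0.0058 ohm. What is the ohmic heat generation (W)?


Step 1: I = C_rate * capacity = 3 * 4.42 = 13.26 A
Step 2: Q = I^2 * R = 13.26^2 * 0.0058 = 175.83 * 0.0058 = 1.020 W

1.020 W


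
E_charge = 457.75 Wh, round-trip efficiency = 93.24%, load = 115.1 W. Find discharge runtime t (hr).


Step 1: E_discharge = eta/100 * E_charge = 93.24/100 * 457.75 = 426.81 Wh
Step 2: t = E_discharge / P = 426.81 / 115.1 = 3.708 hr

3.708 hr


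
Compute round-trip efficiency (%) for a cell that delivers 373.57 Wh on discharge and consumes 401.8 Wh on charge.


Round-trip efficiency = 373.57/401.8 * 100% = 92.97%

92.97%


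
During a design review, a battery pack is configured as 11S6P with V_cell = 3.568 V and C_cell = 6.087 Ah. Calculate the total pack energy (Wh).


V_pack = 11 * 3.568 = 39.248 V
C_pack = 6 * 6.087 = 36.522 Ah
E = V_pack * C_pack = 39.248 * 36.522 = 1433 Wh

1433 Wh


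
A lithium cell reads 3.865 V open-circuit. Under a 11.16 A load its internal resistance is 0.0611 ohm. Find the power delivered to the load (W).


Step 1: V_terminal = OCV - I*R = 3.865 - 11.16 * 0.0611 = 3.1831 V
Step 2: P_out = V_terminal * I = 3.1831 * 11.16 = 35.52 W

35.52 W


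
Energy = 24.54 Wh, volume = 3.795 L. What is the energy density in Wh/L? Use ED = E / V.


ED = E / V = 24.54 / 3.795 = 6.466 Wh/L

6.466 Wh/L


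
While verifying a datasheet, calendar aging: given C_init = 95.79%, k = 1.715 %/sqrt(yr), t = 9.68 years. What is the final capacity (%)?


sqrt(t) = sqrt(9.68) = 3.1113
C_final = 95.79 - 1.715 * 3.1113 = 90.45%

90.45%


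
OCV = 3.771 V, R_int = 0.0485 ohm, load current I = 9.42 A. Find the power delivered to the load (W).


Step 1: V_terminal = OCV - I*R = 3.771 - 9.42 * 0.0485 = 3.3141 V
Step 2: P_out = V_terminal * I = 3.3141 * 9.42 = 31.22 W

31.22 W


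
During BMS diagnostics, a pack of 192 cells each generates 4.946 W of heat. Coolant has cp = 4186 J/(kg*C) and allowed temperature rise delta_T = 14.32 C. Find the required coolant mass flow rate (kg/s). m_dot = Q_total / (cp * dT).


Q_total = 192 * 4.946 = 949.63 W
m_dot = Q_total / (cp * dT) = 949.63 / (4186 * 14.32) = 0.01584 kg/s

0.01584 kg/s


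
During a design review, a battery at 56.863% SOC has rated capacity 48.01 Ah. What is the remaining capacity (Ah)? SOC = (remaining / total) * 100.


remaining = SOC / 100 * total = 56.863 / 100 * 48.01 = 27.30 Ah

27.30 Ah


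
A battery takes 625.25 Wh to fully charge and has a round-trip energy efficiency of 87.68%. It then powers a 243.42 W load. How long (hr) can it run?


Step 1: E_discharge = eta/100 * E_charge = 87.68/100 * 625.25 = 548.22 Wh
Step 2: t = E_discharge / P = 548.22 / 243.42 = 2.252 hr

2.252 hr


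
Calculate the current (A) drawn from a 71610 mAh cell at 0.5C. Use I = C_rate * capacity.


Convert: capacity = 71610 mAh = 71.61 Ah
I = C_rate * capacity = 0.5 * 71.61 = 35.805 A

35.805 A


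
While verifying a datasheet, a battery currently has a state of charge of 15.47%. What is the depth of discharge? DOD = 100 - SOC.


Complement of SOC: DOD = 100% - 15.47% = 84.53%

84.53%


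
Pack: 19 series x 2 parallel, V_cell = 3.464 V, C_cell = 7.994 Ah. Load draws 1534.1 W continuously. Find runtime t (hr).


Step 1: E_pack = Ns * V_cell * Np * C_cell = 19 * 3.464 * 2 * 7.994 = 1052.3 Wh
Step 2: t = E_pack / P = 1052.3 / 1534.1 = 0.6859 hr

0.6859 hr


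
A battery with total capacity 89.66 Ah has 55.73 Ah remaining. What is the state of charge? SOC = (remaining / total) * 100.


SOC% = 55.73 / 89.66 * 100 = 62.16%

62.16%


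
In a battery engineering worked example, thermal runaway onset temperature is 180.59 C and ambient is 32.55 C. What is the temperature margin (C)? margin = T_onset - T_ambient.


Safety margin = 180.59 C - 32.55 C = 148.04 C

148.04 C


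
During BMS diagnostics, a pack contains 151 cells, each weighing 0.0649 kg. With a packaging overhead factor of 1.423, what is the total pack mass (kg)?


m_pack = n * m_cell * overhead = 151 * 0.0649 * 1.423 = 13.95 kg

13.95 kg


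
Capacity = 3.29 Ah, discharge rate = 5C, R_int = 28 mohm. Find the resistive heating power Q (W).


Convert: R = 28 mohm = 0.028 ohm
Step 1: I = C_rate * capacity = 5 * 3.29 = 16.45 A
Step 2: Q = I^2 * R = 16.45^2 * 0.028 = 270.6 * 0.028 = 7.577 W

7.577 W


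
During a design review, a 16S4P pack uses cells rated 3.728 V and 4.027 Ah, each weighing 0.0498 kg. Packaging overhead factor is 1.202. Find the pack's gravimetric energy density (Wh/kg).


Step 1: V_pack = 16 * 3.728 = 59.648 V
Step 2: C_pack = 4 * 4.027 = 16.108 Ah
Step 3: E_pack = V_pack * C_pack = 59.648 * 16.108 = 960.81 Wh
Step 4: m_pack = 16 * 4 * 0.0498 * 1.202 = 3.831 kg
Step 5: ED = E_pack / m_pack = 960.81 / 3.831 = 250.8 Wh/kg

250.8 Wh/kg


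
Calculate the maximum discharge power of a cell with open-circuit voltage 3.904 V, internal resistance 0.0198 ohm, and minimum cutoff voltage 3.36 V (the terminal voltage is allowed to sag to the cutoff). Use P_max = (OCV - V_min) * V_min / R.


P_max = (OCV - V_min) * V_min / R = (3.904 - 3.36) * 3.36 / 0.0198 = 0.544 * 3.36 / 0.0198 = 92.32 W

92.32 W
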